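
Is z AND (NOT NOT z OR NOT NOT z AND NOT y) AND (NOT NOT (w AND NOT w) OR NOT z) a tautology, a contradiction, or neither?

contradiction

z AND (NOT NOT z OR NOT NOT z AND NOT y) AND (NOT NOT (w AND NOT w) OR NOT z)
= z AND NOT NOT z AND (NOT NOT (w AND NOT w) OR NOT z)   — absorption
= z AND z AND (NOT NOT (w AND NOT w) OR NOT z)   — double negation
= z AND z AND (w AND NOT w OR NOT z)   — double negation
= z AND (w AND NOT w OR NOT z)   — idempotence
= z AND NOT z   — complement / identity
= FALSE   — complement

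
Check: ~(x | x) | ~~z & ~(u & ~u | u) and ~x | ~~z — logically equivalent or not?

No

E1: ~(x | x) | ~~z & ~(u & ~u | u)
    = ~(x | x) | ~~z & ~u   (complement / identity)
    = ~(x | x) | z & ~u   (double negation)
    = ~x | z & ~u   (idempotence)
E2: ~x | ~~z
    = ~x | z   (double negation)
These differ: at u=1, x=1, z=1, E1 = 0 but E2 = 1.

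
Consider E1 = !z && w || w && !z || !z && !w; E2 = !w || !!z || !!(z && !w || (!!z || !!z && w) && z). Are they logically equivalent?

E1: !z && w || w && !z || !z && !w
    = !z && w || !z   — distribution
    = !z   — absorption
E2: !w || !!z || !!(z && !w || (!!z || !!z && w) && z)
    = !w || !!z || !!((!w || !!z || !!z && w) && z)   — distribution
    = !w || !!z || !!((!w || !!z) && z)   — absorption
    = !w || !!z || (!w || !!z) && z   — double negation
    = !w || !!z   — absorption
    = !w || z   — double negation
These differ: at w=1, z=1, E1 = 0 but E2 = 1.

No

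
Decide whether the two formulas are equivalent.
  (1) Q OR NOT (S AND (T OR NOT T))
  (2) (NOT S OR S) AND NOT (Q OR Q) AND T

No

E1: Q OR NOT (S AND (T OR NOT T))
    = Q OR NOT S
E2: (NOT S OR S) AND NOT (Q OR Q) AND T
    = (NOT S OR S) AND NOT Q AND T
    = NOT Q AND T
These differ: at Q=1, S=0, T=0, E1 = 1 but E2 = 0.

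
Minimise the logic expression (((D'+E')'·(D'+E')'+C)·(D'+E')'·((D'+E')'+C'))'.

(((D'+E')'·(D'+E')'+C)·(D'+E')'·((D'+E')'+C'))'
= (((D'+E')'+C)·(D'+E')'·((D'+E')'+C'))'   (idempotence)
= (((D'+E')'+C)·(D'+E')')'   (absorption)
= ((D'+E')')'   (absorption)
= D'+E'   (double negation)

D'+E'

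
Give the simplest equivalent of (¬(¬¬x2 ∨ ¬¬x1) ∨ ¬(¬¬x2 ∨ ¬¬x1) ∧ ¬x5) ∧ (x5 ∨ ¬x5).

(¬(¬¬x2 ∨ ¬¬x1) ∨ ¬(¬¬x2 ∨ ¬¬x1) ∧ ¬x5) ∧ (x5 ∨ ¬x5)
= ¬(¬¬x2 ∨ ¬¬x1) ∨ ¬(¬¬x2 ∨ ¬¬x1) ∧ ¬x5   (complement / identity)
= ¬(¬¬x2 ∨ ¬¬x1)   (absorption)
= ¬x2 ∧ ¬x1   (De Morgan)

¬x2 ∧ ¬x1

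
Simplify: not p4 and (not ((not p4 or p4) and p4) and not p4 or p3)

not p4 and (not ((not p4 or p4) and p4) and not p4 or p3)
= not p4 and (not p4 and not p4 or p3)   [complement / identity]
= not p4 and (not p4 or p3)   [idempotence]
= not p4   [absorption]

not p4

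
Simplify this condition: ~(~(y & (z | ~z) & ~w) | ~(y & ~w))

~(~(y & (z | ~z) & ~w) | ~(y & ~w))
= y & (z | ~z) & ~w & y & ~w
= y & ~w & y & ~w
= y & ~w

y & ~w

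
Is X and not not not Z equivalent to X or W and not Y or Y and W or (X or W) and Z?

No

E1: X and not not not Z
    = X and not Z   [double negation]
E2: X or W and not Y or Y and W or (X or W) and Z
    = X or W or (X or W) and Z   [distribution]
    = X or W   [absorption]
These differ: at W=1, X=1, Y=0, Z=1, E1 = 0 but E2 = 1.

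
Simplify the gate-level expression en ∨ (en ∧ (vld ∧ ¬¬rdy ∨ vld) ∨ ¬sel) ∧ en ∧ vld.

en ∨ (en ∧ (vld ∧ ¬¬rdy ∨ vld) ∨ ¬sel) ∧ en ∧ vld
= en ∨ (en ∧ (vld ∧ rdy ∨ vld) ∨ ¬sel) ∧ en ∧ vld   (double negation)
= en ∨ (en ∧ vld ∨ ¬sel) ∧ en ∧ vld   (absorption)
= en ∨ en ∧ vld   (absorption)
= en   (absorption)

en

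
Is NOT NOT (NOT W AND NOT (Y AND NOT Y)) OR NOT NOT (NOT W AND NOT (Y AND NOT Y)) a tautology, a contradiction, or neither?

NOT NOT (NOT W AND NOT (Y AND NOT Y)) OR NOT NOT (NOT W AND NOT (Y AND NOT Y))
= NOT NOT (NOT W AND NOT (Y AND NOT Y))   [idempotence]
= NOT (W OR Y AND NOT Y)   [De Morgan]
= NOT W   [complement / identity]
This depends on W, so it is not a constant.

neither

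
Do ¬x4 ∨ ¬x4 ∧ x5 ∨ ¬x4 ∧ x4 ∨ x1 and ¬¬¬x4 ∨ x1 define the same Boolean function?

E1: ¬x4 ∨ ¬x4 ∧ x5 ∨ ¬x4 ∧ x4 ∨ x1
    = ¬x4 ∨ ¬x4 ∧ x4 ∨ x1   (absorption)
    = ¬x4 ∨ x1   (complement / identity)
E2: ¬¬¬x4 ∨ x1
    = ¬x4 ∨ x1   (double negation)
Both reduce to ¬x4 ∨ x1, so they are equivalent.

Yes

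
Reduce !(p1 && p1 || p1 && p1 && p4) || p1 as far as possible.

true

!(p1 && p1 || p1 && p1 && p4) || p1
= !(p1 && p1) || p1   — absorption
= !p1 || p1   — idempotence
= true   — complement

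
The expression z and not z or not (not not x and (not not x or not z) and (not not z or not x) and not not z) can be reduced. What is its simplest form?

z and not z or not (not not x and (not not x or not z) and (not not z or not x) and not not z)
= z and not z or not (not not x and (not not x or not z) and not not z)   — absorption
= z and not z or not (not not x and not not z)   — absorption
= not (not not x and not not z)   — complement / identity
= not x or not z   — De Morgan

not x or not z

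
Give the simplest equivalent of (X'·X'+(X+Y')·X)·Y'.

(X'·X'+(X+Y')·X)·Y'
= (X'·X'+X)·Y'   [absorption]
= (X'+X)·Y'   [idempotence]
= Y'   [complement / identity]

Y'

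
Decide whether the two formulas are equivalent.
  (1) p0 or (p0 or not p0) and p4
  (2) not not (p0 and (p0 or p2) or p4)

E1: p0 or (p0 or not p0) and p4
    = p0 or p4
E2: not not (p0 and (p0 or p2) or p4)
    = not not (p0 or p4)
    = p0 or p4
Both reduce to p0 or p4, so they are equivalent.

Yes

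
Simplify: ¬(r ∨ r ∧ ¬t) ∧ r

¬(r ∨ r ∧ ¬t) ∧ r
= ¬r ∧ r   [absorption]
= False   [complement]

False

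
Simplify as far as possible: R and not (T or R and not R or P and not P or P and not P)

R and not (T or R and not R or P and not P or P and not P)
= R and not (T or R and not R or P and not P)   [complement / identity]
= R and not (T or R and not R)   [complement / identity]
= R and not T   [complement / identity]

R and not T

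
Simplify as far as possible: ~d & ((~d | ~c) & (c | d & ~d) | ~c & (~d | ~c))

~d

~d & ((~d | ~c) & (c | d & ~d) | ~c & (~d | ~c))
= ~d & ((~d | ~c) & c | ~c & (~d | ~c))   [complement / identity]
= ~d & (~d | ~c)   [distribution]
= ~d   [absorption]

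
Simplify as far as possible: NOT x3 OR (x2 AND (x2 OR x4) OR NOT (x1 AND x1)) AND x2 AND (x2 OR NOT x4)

NOT x3 OR x2

NOT x3 OR (x2 AND (x2 OR x4) OR NOT (x1 AND x1)) AND x2 AND (x2 OR NOT x4)
= NOT x3 OR (x2 AND (x2 OR x4) OR NOT (x1 AND x1)) AND x2   [absorption]
= NOT x3 OR (x2 AND (x2 OR x4) OR NOT x1) AND x2   [idempotence]
= NOT x3 OR (x2 OR NOT x1) AND x2   [absorption]
= NOT x3 OR x2   [absorption]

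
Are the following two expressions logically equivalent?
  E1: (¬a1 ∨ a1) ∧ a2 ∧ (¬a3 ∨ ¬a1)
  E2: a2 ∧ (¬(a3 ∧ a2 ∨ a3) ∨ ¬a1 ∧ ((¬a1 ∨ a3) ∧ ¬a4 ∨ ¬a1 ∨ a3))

Yes

E1: (¬a1 ∨ a1) ∧ a2 ∧ (¬a3 ∨ ¬a1)
    = a2 ∧ (¬a3 ∨ ¬a1)
E2: a2 ∧ (¬(a3 ∧ a2 ∨ a3) ∨ ¬a1 ∧ ((¬a1 ∨ a3) ∧ ¬a4 ∨ ¬a1 ∨ a3))
    = a2 ∧ (¬(a3 ∧ a2 ∨ a3) ∨ ¬a1 ∧ (¬a1 ∨ a3))
    = a2 ∧ (¬(a3 ∧ a2 ∨ a3) ∨ ¬a1)
    = a2 ∧ (¬a3 ∨ ¬a1)
Both reduce to a2 ∧ (¬a3 ∨ ¬a1), so they are equivalent.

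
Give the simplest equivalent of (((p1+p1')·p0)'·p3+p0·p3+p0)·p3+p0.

p3+p0

(((p1+p1')·p0)'·p3+p0·p3+p0)·p3+p0
= (p0'·p3+p0·p3+p0)·p3+p0   (complement / identity)
= (p3+p0)·p3+p0   (distribution)
= p3+p0   (absorption)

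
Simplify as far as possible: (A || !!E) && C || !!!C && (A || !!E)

(A || !!E) && C || !!!C && (A || !!E)
= (A || !!E) && C || !C && (A || !!E)
= A || !!E
= A || E

A || E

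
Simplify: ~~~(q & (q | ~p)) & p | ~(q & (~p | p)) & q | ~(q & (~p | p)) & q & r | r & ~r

~~~(q & (q | ~p)) & p | ~(q & (~p | p)) & q | ~(q & (~p | p)) & q & r | r & ~r
= ~~~(q & (q | ~p)) & p | ~(q & (~p | p)) & q | r & ~r   — absorption
= ~~~(q & (q | ~p)) & p | ~(q & (~p | p)) & q   — complement / identity
= ~~~(q & (q | ~p)) & p | ~q & q   — complement / identity
= ~~~q & p | ~q & q   — absorption
= ~~~q & p   — complement / identity
= ~q & p   — double negation

~q & p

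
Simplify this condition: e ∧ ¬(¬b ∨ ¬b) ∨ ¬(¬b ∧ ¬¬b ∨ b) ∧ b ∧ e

e ∧ ¬(¬b ∨ ¬b) ∨ ¬(¬b ∧ ¬¬b ∨ b) ∧ b ∧ e
= e ∧ b ∧ b ∨ ¬(¬b ∧ ¬¬b ∨ b) ∧ b ∧ e
= e ∧ (b ∧ b ∨ ¬(¬b ∧ ¬¬b ∨ b) ∧ b)
= e ∧ (b ∧ b ∨ ¬(¬b ∧ b ∨ b) ∧ b)
= e ∧ (b ∧ b ∨ ¬b ∧ b)
= e ∧ b

e ∧ b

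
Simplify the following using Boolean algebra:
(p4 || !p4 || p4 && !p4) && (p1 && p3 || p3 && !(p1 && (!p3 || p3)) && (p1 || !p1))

p3

(p4 || !p4 || p4 && !p4) && (p1 && p3 || p3 && !(p1 && (!p3 || p3)) && (p1 || !p1))
= (p4 || !p4) && (p1 && p3 || p3 && !(p1 && (!p3 || p3)) && (p1 || !p1))   (complement / identity)
= (p4 || !p4) && (p1 && p3 || p3 && !p1 && (p1 || !p1))   (complement / identity)
= (p4 || !p4) && (p1 && p3 || p3 && !p1)   (complement / identity)
= p1 && p3 || p3 && !p1   (complement / identity)
= p3   (distribution)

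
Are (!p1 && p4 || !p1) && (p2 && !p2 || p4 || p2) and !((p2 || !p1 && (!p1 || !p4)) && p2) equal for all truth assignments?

No

E1: (!p1 && p4 || !p1) && (p2 && !p2 || p4 || p2)
    = (!p1 && p4 || !p1) && (p4 || p2)   (complement / identity)
    = !p1 && (p4 || p2)   (absorption)
E2: !((p2 || !p1 && (!p1 || !p4)) && p2)
    = !((p2 || !p1) && p2)   (absorption)
    = !p2   (absorption)
These differ: at p1=1, p2=0, p4=0, E1 = 0 but E2 = 1.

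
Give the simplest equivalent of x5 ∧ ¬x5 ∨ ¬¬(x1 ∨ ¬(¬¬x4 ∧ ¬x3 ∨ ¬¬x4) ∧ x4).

x5 ∧ ¬x5 ∨ ¬¬(x1 ∨ ¬(¬¬x4 ∧ ¬x3 ∨ ¬¬x4) ∧ x4)
= x5 ∧ ¬x5 ∨ ¬¬(x1 ∨ ¬¬¬x4 ∧ x4)   — absorption
= x5 ∧ ¬x5 ∨ x1 ∨ ¬¬¬x4 ∧ x4   — double negation
= x1 ∨ ¬¬¬x4 ∧ x4   — complement / identity
= x1 ∨ ¬x4 ∧ x4   — double negation
= x1   — complement / identity

x1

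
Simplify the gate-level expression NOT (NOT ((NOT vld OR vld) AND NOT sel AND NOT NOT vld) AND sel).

NOT sel

NOT (NOT ((NOT vld OR vld) AND NOT sel AND NOT NOT vld) AND sel)
= NOT (NOT (NOT sel AND NOT NOT vld) AND sel)
= NOT ((sel OR NOT vld) AND sel)
= NOT sel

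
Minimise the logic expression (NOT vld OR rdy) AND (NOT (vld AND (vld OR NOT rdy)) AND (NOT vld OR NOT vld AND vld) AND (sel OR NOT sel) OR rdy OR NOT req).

(NOT vld OR rdy) AND (NOT (vld AND (vld OR NOT rdy)) AND (NOT vld OR NOT vld AND vld) AND (sel OR NOT sel) OR rdy OR NOT req)
= (NOT vld OR rdy) AND (NOT vld AND (NOT vld OR NOT vld AND vld) AND (sel OR NOT sel) OR rdy OR NOT req)   [absorption]
= (NOT vld OR rdy) AND (NOT vld AND (NOT vld OR NOT vld AND vld) OR rdy OR NOT req)   [complement / identity]
= (NOT vld OR rdy) AND (NOT vld AND NOT vld OR rdy OR NOT req)   [complement / identity]
= (NOT vld OR rdy) AND (NOT vld OR rdy OR NOT req)   [idempotence]
= NOT vld OR rdy   [absorption]

NOT vld OR rdy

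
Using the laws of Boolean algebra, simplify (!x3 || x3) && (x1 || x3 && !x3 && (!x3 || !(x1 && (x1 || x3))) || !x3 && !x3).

(!x3 || x3) && (x1 || x3 && !x3 && (!x3 || !(x1 && (x1 || x3))) || !x3 && !x3)
= (!x3 || x3) && (x1 || x3 && !x3 && (!x3 || !x1) || !x3 && !x3)   (absorption)
= (!x3 || x3) && (x1 || x3 && !x3 || !x3 && !x3)   (absorption)
= x1 || x3 && !x3 || !x3 && !x3   (complement / identity)
= x1 || !x3   (distribution)

x1 || !x3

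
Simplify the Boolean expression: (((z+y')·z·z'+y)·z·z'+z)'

z'

(((z+y')·z·z'+y)·z·z'+z)'
= ((z·z'+y)·z·z'+z)'
= (z·z'+z)'
= z'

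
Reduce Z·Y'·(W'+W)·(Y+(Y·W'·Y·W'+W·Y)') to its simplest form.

Z·Y'·(W'+W)·(Y+(Y·W'·Y·W'+W·Y)')
= Z·Y'·(W'+W)·(Y+(Y·W'+W·Y)')
= Z·Y'·(W'+W)·(Y+Y')
= Z·Y'·(W'+W)
= Z·Y'

Z·Y'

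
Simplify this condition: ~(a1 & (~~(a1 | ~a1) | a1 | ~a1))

~(a1 & (~~(a1 | ~a1) | a1 | ~a1))
= ~(a1 & (a1 | ~a1 | a1 | ~a1))   (double negation)
= ~(a1 & (a1 | ~a1))   (idempotence)
= ~a1   (complement / identity)

~a1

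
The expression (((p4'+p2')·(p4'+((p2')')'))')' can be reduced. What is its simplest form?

p4'+p2'

(((p4'+p2')·(p4'+((p2')')'))')'
= (((p4'+p2')·(p4'+p2'))')'   (double negation)
= (p4'+p2')·(p4'+p2')   (double negation)
= p4'+p2'   (idempotence)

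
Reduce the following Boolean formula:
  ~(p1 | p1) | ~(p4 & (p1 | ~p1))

~p1 | ~p4

~(p1 | p1) | ~(p4 & (p1 | ~p1))
= ~p1 | ~(p4 & (p1 | ~p1))
= ~p1 | ~p4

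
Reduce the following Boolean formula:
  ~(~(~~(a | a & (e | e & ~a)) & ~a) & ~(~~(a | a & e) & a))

a

~(~(~~(a | a & (e | e & ~a)) & ~a) & ~(~~(a | a & e) & a))
= ~~(a | a & (e | e & ~a)) & ~a | ~~(a | a & e) & a   (De Morgan)
= ~~(a | a & e) & ~a | ~~(a | a & e) & a   (absorption)
= ~~(a | a & e)   (distribution)
= ~~a   (absorption)
= a   (double negation)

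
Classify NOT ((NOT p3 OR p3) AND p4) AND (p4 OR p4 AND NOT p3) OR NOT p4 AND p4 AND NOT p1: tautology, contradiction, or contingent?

contradiction

NOT ((NOT p3 OR p3) AND p4) AND (p4 OR p4 AND NOT p3) OR NOT p4 AND p4 AND NOT p1
= NOT p4 AND (p4 OR p4 AND NOT p3) OR NOT p4 AND p4 AND NOT p1   [complement / identity]
= NOT p4 AND p4 OR NOT p4 AND p4 AND NOT p1   [absorption]
= NOT p4 AND p4   [absorption]
= FALSE   [complement]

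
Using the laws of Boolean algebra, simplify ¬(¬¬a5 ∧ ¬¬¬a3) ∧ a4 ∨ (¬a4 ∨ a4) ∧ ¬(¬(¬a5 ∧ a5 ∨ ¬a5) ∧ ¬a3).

¬(¬¬a5 ∧ ¬¬¬a3) ∧ a4 ∨ (¬a4 ∨ a4) ∧ ¬(¬(¬a5 ∧ a5 ∨ ¬a5) ∧ ¬a3)
= ¬(¬¬a5 ∧ ¬¬¬a3) ∧ a4 ∨ ¬(¬(¬a5 ∧ a5 ∨ ¬a5) ∧ ¬a3)   (complement / identity)
= ¬(¬¬a5 ∧ ¬¬¬a3) ∧ a4 ∨ ¬(¬¬a5 ∧ ¬a3)   (complement / identity)
= ¬(¬¬a5 ∧ ¬a3) ∧ a4 ∨ ¬(¬¬a5 ∧ ¬a3)   (double negation)
= ¬(¬¬a5 ∧ ¬a3)   (absorption)
= ¬a5 ∨ a3   (De Morgan)

¬a5 ∨ a3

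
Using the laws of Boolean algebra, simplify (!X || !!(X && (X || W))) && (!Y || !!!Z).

!Y || !Z

(!X || !!(X && (X || W))) && (!Y || !!!Z)
= (!X || X && (X || W)) && (!Y || !!!Z)
= (!X || X && (X || W)) && (!Y || !Z)
= (!X || X) && (!Y || !Z)
= !Y || !Z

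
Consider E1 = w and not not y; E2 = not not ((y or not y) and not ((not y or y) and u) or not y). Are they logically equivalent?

E1: w and not not y
    = w and y   — double negation
E2: not not ((y or not y) and not ((not y or y) and u) or not y)
    = not not (not ((not y or y) and u) or not y)   — complement / identity
    = not ((not y or y) and u) or not y   — double negation
    = not u or not y   — complement / identity
These differ: at u=0, w=0, y=0, E1 = 0 but E2 = 1.

No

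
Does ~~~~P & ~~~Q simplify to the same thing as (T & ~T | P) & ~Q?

E1: ~~~~P & ~~~Q
    = ~~P & ~~~Q   (double negation)
    = ~~P & ~Q   (double negation)
    = P & ~Q   (double negation)
E2: (T & ~T | P) & ~Q
    = P & ~Q   (complement / identity)
Both reduce to P & ~Q, so they are equivalent.

Yes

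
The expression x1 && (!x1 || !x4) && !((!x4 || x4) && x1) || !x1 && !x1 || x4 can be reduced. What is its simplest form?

!x1 || x4

x1 && (!x1 || !x4) && !((!x4 || x4) && x1) || !x1 && !x1 || x4
= x1 && (!x1 || !x4) && !x1 || !x1 && !x1 || x4   — complement / identity
= x1 && !x1 || !x1 && !x1 || x4   — absorption
= !x1 || x4   — distribution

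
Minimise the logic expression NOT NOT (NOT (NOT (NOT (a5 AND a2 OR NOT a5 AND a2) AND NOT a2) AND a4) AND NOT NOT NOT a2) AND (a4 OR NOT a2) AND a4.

NOT NOT (NOT (NOT (NOT (a5 AND a2 OR NOT a5 AND a2) AND NOT a2) AND a4) AND NOT NOT NOT a2) AND (a4 OR NOT a2) AND a4
= NOT NOT (NOT (NOT (NOT a2 AND NOT a2) AND a4) AND NOT NOT NOT a2) AND (a4 OR NOT a2) AND a4   (distribution)
= NOT NOT (NOT (NOT NOT a2 AND a4) AND NOT NOT NOT a2) AND (a4 OR NOT a2) AND a4   (idempotence)
= NOT NOT (NOT (NOT NOT a2 AND a4) AND NOT NOT NOT a2) AND a4   (absorption)
= NOT (NOT NOT a2 AND a4 OR NOT NOT a2) AND a4   (De Morgan)
= NOT NOT NOT a2 AND a4   (absorption)
= NOT a2 AND a4   (double negation)

NOT a2 AND a4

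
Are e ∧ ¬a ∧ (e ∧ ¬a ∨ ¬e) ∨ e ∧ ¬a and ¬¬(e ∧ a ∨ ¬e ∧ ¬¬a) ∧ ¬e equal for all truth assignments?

E1: e ∧ ¬a ∧ (e ∧ ¬a ∨ ¬e) ∨ e ∧ ¬a
    = e ∧ ¬a ∨ e ∧ ¬a   — absorption
    = e ∧ ¬a   — idempotence
E2: ¬¬(e ∧ a ∨ ¬e ∧ ¬¬a) ∧ ¬e
    = ¬¬(e ∧ a ∨ ¬e ∧ a) ∧ ¬e   — double negation
    = (e ∧ a ∨ ¬e ∧ a) ∧ ¬e   — double negation
    = a ∧ ¬e   — distribution
These differ: at a=0, e=1, E1 = 1 but E2 = 0.

No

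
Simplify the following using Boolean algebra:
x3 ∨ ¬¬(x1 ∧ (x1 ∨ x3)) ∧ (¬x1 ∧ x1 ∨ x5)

x3 ∨ x1 ∧ x5

x3 ∨ ¬¬(x1 ∧ (x1 ∨ x3)) ∧ (¬x1 ∧ x1 ∨ x5)
= x3 ∨ x1 ∧ (x1 ∨ x3) ∧ (¬x1 ∧ x1 ∨ x5)   — double negation
= x3 ∨ x1 ∧ (x1 ∨ x3) ∧ x5   — complement / identity
= x3 ∨ x1 ∧ x5   — absorption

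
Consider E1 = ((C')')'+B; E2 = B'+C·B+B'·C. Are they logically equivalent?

No

E1: ((C')')'+B
    = C'+B   — double negation
E2: B'+C·B+B'·C
    = B'+C   — distribution
These differ: at B=0, C=1, E1 = 0 but E2 = 1.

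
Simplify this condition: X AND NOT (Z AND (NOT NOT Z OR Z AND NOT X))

X AND NOT Z

X AND NOT (Z AND (NOT NOT Z OR Z AND NOT X))
= X AND NOT (Z AND (Z OR Z AND NOT X))   (double negation)
= X AND NOT (Z AND Z)   (absorption)
= X AND NOT Z   (idempotence)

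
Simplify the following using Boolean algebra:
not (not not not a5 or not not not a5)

a5

not (not not not a5 or not not not a5)
= not not a5 and not not a5   (De Morgan)
= not not a5   (idempotence)
= a5   (double negation)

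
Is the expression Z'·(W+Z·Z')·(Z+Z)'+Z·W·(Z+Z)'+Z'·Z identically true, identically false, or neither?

neither

Z'·(W+Z·Z')·(Z+Z)'+Z·W·(Z+Z)'+Z'·Z
= Z'·W·(Z+Z)'+Z·W·(Z+Z)'+Z'·Z   — complement / identity
= Z'·W·(Z+Z)'+Z·W·(Z+Z)'   — complement / identity
= W·(Z+Z)'   — distribution
= W·Z'   — idempotence
This depends on W, Z, so it is not a constant.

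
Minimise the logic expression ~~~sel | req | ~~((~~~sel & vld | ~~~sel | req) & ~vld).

~sel | req

~~~sel | req | ~~((~~~sel & vld | ~~~sel | req) & ~vld)
= ~~~sel | req | (~~~sel & vld | ~~~sel | req) & ~vld   — double negation
= ~~~sel | req | (~~~sel | req) & ~vld   — absorption
= ~~~sel | req   — absorption
= ~sel | req   — double negation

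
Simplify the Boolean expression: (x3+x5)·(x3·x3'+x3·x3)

x3

(x3+x5)·(x3·x3'+x3·x3)
= (x3+x5)·x3
= x3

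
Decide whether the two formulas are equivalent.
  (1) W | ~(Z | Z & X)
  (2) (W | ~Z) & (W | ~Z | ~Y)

Yes

E1: W | ~(Z | Z & X)
    = W | ~Z
E2: (W | ~Z) & (W | ~Z | ~Y)
    = W | ~Z
Both reduce to W | ~Z, so they are equivalent.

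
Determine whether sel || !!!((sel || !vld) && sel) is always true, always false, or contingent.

sel || !!!((sel || !vld) && sel)
= sel || !((sel || !vld) && sel)   (double negation)
= sel || !sel   (absorption)
= true   (complement)

always true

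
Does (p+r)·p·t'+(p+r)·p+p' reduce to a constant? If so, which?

yes, True

(p+r)·p·t'+(p+r)·p+p'
= (p+r)·p+p'
= p+p'
= 1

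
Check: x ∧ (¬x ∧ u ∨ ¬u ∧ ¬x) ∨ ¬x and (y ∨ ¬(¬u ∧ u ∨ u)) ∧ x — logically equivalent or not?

No

E1: x ∧ (¬x ∧ u ∨ ¬u ∧ ¬x) ∨ ¬x
    = x ∧ ¬x ∨ ¬x   (distribution)
    = ¬x   (complement / identity)
E2: (y ∨ ¬(¬u ∧ u ∨ u)) ∧ x
    = (y ∨ ¬u) ∧ x   (complement / identity)
These differ: at u=0, x=0, y=1, E1 = 1 but E2 = 0.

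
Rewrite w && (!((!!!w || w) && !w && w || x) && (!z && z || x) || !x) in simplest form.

w && !x

w && (!((!!!w || w) && !w && w || x) && (!z && z || x) || !x)
= w && (!((!w || w) && !w && w || x) && (!z && z || x) || !x)
= w && (!(!w && w || x) && (!z && z || x) || !x)
= w && (!x && (!z && z || x) || !x)
= w && (!x && x || !x)
= w && !x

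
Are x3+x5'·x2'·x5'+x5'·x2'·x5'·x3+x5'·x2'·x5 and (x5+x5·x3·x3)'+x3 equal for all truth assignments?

E1: x3+x5'·x2'·x5'+x5'·x2'·x5'·x3+x5'·x2'·x5
    = x3+x5'·x2'·x5'+x5'·x2'·x5   — absorption
    = x3+x5'·x2'   — distribution
E2: (x5+x5·x3·x3)'+x3
    = (x5+x5·x3)'+x3   — idempotence
    = x5'+x3   — absorption
These differ: at x2=1, x3=0, x5=0, E1 = 0 but E2 = 1.

No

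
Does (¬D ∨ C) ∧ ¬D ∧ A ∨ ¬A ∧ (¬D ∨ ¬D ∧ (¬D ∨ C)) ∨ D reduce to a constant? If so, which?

yes, True

(¬D ∨ C) ∧ ¬D ∧ A ∨ ¬A ∧ (¬D ∨ ¬D ∧ (¬D ∨ C)) ∨ D
= ¬D ∧ A ∨ ¬A ∧ (¬D ∨ ¬D ∧ (¬D ∨ C)) ∨ D
= ¬D ∧ A ∨ ¬A ∧ (¬D ∨ ¬D) ∨ D
= ¬D ∧ A ∨ ¬A ∧ ¬D ∨ D
= ¬D ∨ D
= True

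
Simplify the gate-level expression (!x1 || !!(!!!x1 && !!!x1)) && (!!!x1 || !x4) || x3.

!x1 || x3

(!x1 || !!(!!!x1 && !!!x1)) && (!!!x1 || !x4) || x3
= (!x1 || !!!!!x1) && (!!!x1 || !x4) || x3   (idempotence)
= (!x1 || !!!x1) && (!!!x1 || !x4) || x3   (double negation)
= !!!x1 || !x1 && !x4 || x3   (distribution)
= !x1 || !x1 && !x4 || x3   (double negation)
= !x1 || x3   (absorption)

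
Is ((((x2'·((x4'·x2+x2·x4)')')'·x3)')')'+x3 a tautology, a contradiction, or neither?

((((x2'·((x4'·x2+x2·x4)')')'·x3)')')'+x3
= ((x2'·((x4'·x2+x2·x4)')')'·x3)'+x3   — double negation
= ((x2+(x4'·x2+x2·x4)')·x3)'+x3   — De Morgan
= ((x2+x2')·x3)'+x3   — distribution
= x3'+x3   — complement / identity
= 1   — complement

tautology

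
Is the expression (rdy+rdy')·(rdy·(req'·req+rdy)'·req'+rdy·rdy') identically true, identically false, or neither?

identically false

(rdy+rdy')·(rdy·(req'·req+rdy)'·req'+rdy·rdy')
= (rdy+rdy')·(rdy·rdy'·req'+rdy·rdy')   — complement / identity
= rdy·rdy'·req'+rdy·rdy'   — complement / identity
= rdy·rdy'   — absorption
= 0   — complement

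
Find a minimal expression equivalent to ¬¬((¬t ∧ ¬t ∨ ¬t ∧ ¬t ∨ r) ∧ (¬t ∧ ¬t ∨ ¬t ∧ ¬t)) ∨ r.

¬t ∨ r

¬¬((¬t ∧ ¬t ∨ ¬t ∧ ¬t ∨ r) ∧ (¬t ∧ ¬t ∨ ¬t ∧ ¬t)) ∨ r
= ¬¬(¬t ∧ ¬t ∨ ¬t ∧ ¬t) ∨ r   (absorption)
= ¬t ∧ ¬t ∨ ¬t ∧ ¬t ∨ r   (double negation)
= ¬t ∧ ¬t ∨ r   (idempotence)
= ¬t ∨ r   (idempotence)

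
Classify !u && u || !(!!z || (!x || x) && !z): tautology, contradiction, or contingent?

!u && u || !(!!z || (!x || x) && !z)
= !(!!z || (!x || x) && !z)
= !(!!z || !z)
= !z && z
= false

contradiction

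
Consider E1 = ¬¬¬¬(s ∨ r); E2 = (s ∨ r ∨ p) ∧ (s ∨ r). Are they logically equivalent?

E1: ¬¬¬¬(s ∨ r)
    = ¬¬(s ∨ r)   — double negation
    = s ∨ r   — double negation
E2: (s ∨ r ∨ p) ∧ (s ∨ r)
    = s ∨ r   — absorption
Both reduce to s ∨ r, so they are equivalent.

Yes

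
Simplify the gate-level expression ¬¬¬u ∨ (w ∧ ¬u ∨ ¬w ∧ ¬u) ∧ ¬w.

¬¬¬u ∨ (w ∧ ¬u ∨ ¬w ∧ ¬u) ∧ ¬w
= ¬¬¬u ∨ ¬u ∧ ¬w
= ¬u ∨ ¬u ∧ ¬w
= ¬u

¬u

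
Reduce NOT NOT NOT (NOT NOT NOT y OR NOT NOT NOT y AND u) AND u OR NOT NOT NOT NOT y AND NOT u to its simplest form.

y

NOT NOT NOT (NOT NOT NOT y OR NOT NOT NOT y AND u) AND u OR NOT NOT NOT NOT y AND NOT u
= NOT NOT NOT NOT NOT NOT y AND u OR NOT NOT NOT NOT y AND NOT u   (absorption)
= NOT NOT NOT NOT y AND u OR NOT NOT NOT NOT y AND NOT u   (double negation)
= NOT NOT NOT NOT y   (distribution)
= NOT NOT y   (double negation)
= y   (double negation)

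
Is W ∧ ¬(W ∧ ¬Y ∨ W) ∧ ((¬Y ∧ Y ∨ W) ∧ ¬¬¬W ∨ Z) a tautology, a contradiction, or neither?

contradiction

W ∧ ¬(W ∧ ¬Y ∨ W) ∧ ((¬Y ∧ Y ∨ W) ∧ ¬¬¬W ∨ Z)
= W ∧ ¬(W ∧ ¬Y ∨ W) ∧ (W ∧ ¬¬¬W ∨ Z)   [complement / identity]
= W ∧ ¬W ∧ (W ∧ ¬¬¬W ∨ Z)   [absorption]
= W ∧ ¬W ∧ (W ∧ ¬W ∨ Z)   [double negation]
= W ∧ ¬W   [absorption]
= False   [complement]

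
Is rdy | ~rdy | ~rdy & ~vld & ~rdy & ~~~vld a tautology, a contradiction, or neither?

tautology

rdy | ~rdy | ~rdy & ~vld & ~rdy & ~~~vld
= rdy | ~rdy | ~rdy & ~vld & ~rdy & ~vld
= rdy | ~rdy | ~rdy & ~vld
= rdy | ~rdy
= 1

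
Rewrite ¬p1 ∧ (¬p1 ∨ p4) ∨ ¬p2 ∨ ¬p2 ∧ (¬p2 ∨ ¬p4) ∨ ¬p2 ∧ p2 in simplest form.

¬p1 ∨ ¬p2

¬p1 ∧ (¬p1 ∨ p4) ∨ ¬p2 ∨ ¬p2 ∧ (¬p2 ∨ ¬p4) ∨ ¬p2 ∧ p2
= ¬p1 ∧ (¬p1 ∨ p4) ∨ ¬p2 ∨ ¬p2 ∧ (¬p2 ∨ ¬p4)   — complement / identity
= ¬p1 ∧ (¬p1 ∨ p4) ∨ ¬p2 ∨ ¬p2   — absorption
= ¬p1 ∧ (¬p1 ∨ p4) ∨ ¬p2   — idempotence
= ¬p1 ∨ ¬p2   — absorption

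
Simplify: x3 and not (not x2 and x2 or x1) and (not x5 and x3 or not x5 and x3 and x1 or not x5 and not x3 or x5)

x3 and not x1

x3 and not (not x2 and x2 or x1) and (not x5 and x3 or not x5 and x3 and x1 or not x5 and not x3 or x5)
= x3 and not (not x2 and x2 or x1) and (not x5 and x3 or not x5 and not x3 or x5)   [absorption]
= x3 and not (not x2 and x2 or x1) and (not x5 or x5)   [distribution]
= x3 and not x1 and (not x5 or x5)   [complement / identity]
= x3 and not x1   [complement / identity]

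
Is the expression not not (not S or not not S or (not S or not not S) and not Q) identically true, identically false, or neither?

not not (not S or not not S or (not S or not not S) and not Q)
= not not (not S or not not S)
= not S or not not S
= not S or S
= True

identically true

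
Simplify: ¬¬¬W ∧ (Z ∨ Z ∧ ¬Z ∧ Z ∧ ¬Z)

¬W ∧ Z

¬¬¬W ∧ (Z ∨ Z ∧ ¬Z ∧ Z ∧ ¬Z)
= ¬¬¬W ∧ (Z ∨ Z ∧ ¬Z)
= ¬¬¬W ∧ Z
= ¬W ∧ Z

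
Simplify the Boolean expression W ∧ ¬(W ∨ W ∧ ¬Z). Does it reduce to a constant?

W ∧ ¬(W ∨ W ∧ ¬Z)
= W ∧ ¬W   [absorption]
= False   [complement]

False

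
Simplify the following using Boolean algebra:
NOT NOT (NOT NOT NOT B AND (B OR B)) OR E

NOT NOT (NOT NOT NOT B AND (B OR B)) OR E
= NOT NOT (NOT B AND (B OR B)) OR E   — double negation
= NOT NOT (NOT B AND B) OR E   — idempotence
= NOT B AND B OR E   — double negation
= E   — complement / identity

E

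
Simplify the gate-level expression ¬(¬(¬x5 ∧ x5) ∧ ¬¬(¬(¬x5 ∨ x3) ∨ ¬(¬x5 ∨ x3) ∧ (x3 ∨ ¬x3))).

¬(¬(¬x5 ∧ x5) ∧ ¬¬(¬(¬x5 ∨ x3) ∨ ¬(¬x5 ∨ x3) ∧ (x3 ∨ ¬x3)))
= ¬(¬(¬x5 ∧ x5) ∧ ¬¬(¬(¬x5 ∨ x3) ∨ ¬(¬x5 ∨ x3)))   (complement / identity)
= ¬x5 ∧ x5 ∨ ¬(¬(¬x5 ∨ x3) ∨ ¬(¬x5 ∨ x3))   (De Morgan)
= ¬x5 ∧ x5 ∨ (¬x5 ∨ x3) ∧ (¬x5 ∨ x3)   (De Morgan)
= (¬x5 ∨ x3) ∧ (¬x5 ∨ x3)   (complement / identity)
= ¬x5 ∨ x3   (idempotence)

¬x5 ∨ x3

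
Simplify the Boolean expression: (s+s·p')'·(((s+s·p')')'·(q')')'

s'

(s+s·p')'·(((s+s·p')')'·(q')')'
= (s+s·p')'·((s+s·p')'+q')   (De Morgan)
= (s+s·p')'   (absorption)
= s'   (absorption)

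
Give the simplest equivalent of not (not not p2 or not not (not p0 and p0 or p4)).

not p2 and not p4

not (not not p2 or not not (not p0 and p0 or p4))
= not (not not p2 or not not p4)
= not p2 and not p4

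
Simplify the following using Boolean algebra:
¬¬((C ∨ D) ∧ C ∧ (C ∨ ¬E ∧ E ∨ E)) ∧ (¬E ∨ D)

C ∧ (¬E ∨ D)

¬¬((C ∨ D) ∧ C ∧ (C ∨ ¬E ∧ E ∨ E)) ∧ (¬E ∨ D)
= ¬¬((C ∨ D) ∧ C ∧ (C ∨ E)) ∧ (¬E ∨ D)
= (C ∨ D) ∧ C ∧ (C ∨ E) ∧ (¬E ∨ D)
= C ∧ (C ∨ E) ∧ (¬E ∨ D)
= C ∧ (¬E ∨ D)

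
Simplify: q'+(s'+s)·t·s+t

q'+(s'+s)·t·s+t
= q'+t·s+t   [complement / identity]
= q'+t   [absorption]

q'+t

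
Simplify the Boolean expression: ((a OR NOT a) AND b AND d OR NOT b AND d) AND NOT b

d AND NOT b

((a OR NOT a) AND b AND d OR NOT b AND d) AND NOT b
= (b AND d OR NOT b AND d) AND NOT b   [complement / identity]
= d AND NOT b   [distribution]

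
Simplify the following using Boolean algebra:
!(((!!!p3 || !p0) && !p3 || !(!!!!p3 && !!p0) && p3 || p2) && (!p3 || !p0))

!(((!!!p3 || !p0) && !p3 || !(!!!!p3 && !!p0) && p3 || p2) && (!p3 || !p0))
= !(((!!!p3 || !p0) && !p3 || (!!!p3 || !p0) && p3 || p2) && (!p3 || !p0))   — De Morgan
= !((!!!p3 || !p0 || p2) && (!p3 || !p0))   — distribution
= !((!p3 || !p0 || p2) && (!p3 || !p0))   — double negation
= !(!p3 || !p0)   — absorption
= p3 && p0   — De Morgan

p3 && p0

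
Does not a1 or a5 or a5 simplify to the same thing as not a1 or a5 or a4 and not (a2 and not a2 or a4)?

Yes

E1: not a1 or a5 or a5
    = not a1 or a5
E2: not a1 or a5 or a4 and not (a2 and not a2 or a4)
    = not a1 or a5 or a4 and not a4
    = not a1 or a5
Both reduce to not a1 or a5, so they are equivalent.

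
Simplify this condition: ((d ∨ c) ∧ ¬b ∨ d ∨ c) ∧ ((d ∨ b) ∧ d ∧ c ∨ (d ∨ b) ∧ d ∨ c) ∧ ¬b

(d ∨ c) ∧ ¬b

((d ∨ c) ∧ ¬b ∨ d ∨ c) ∧ ((d ∨ b) ∧ d ∧ c ∨ (d ∨ b) ∧ d ∨ c) ∧ ¬b
= ((d ∨ c) ∧ ¬b ∨ d ∨ c) ∧ ((d ∨ b) ∧ d ∨ c) ∧ ¬b   (absorption)
= (d ∨ c) ∧ ((d ∨ b) ∧ d ∨ c) ∧ ¬b   (absorption)
= (d ∨ c) ∧ (d ∨ c) ∧ ¬b   (absorption)
= (d ∨ c) ∧ ¬b   (idempotence)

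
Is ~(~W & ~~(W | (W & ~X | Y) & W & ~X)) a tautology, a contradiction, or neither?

~(~W & ~~(W | (W & ~X | Y) & W & ~X))
= W | ~(W | (W & ~X | Y) & W & ~X)   (De Morgan)
= W | ~(W | W & ~X)   (absorption)
= W | ~W   (absorption)
= 1   (complement)

tautology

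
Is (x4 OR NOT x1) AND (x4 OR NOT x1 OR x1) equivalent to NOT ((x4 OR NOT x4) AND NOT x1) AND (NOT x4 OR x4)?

No

E1: (x4 OR NOT x1) AND (x4 OR NOT x1 OR x1)
    = x4 OR NOT x1   (absorption)
E2: NOT ((x4 OR NOT x4) AND NOT x1) AND (NOT x4 OR x4)
    = NOT NOT x1 AND (NOT x4 OR x4)   (complement / identity)
    = x1 AND (NOT x4 OR x4)   (double negation)
    = x1   (complement / identity)
These differ: at x1=0, x4=0, E1 = 1 but E2 = 0.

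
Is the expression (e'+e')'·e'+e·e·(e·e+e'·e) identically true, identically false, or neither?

(e'+e')'·e'+e·e·(e·e+e'·e)
= e·e·e'+e·e·(e·e+e'·e)   (De Morgan)
= e·e·e'+e·e·e   (distribution)
= e·e   (distribution)
= e   (idempotence)
This depends on e, so it is not a constant.

neither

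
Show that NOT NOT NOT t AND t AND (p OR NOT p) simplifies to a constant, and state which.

FALSE

NOT NOT NOT t AND t AND (p OR NOT p)
= NOT t AND t AND (p OR NOT p)
= NOT t AND t
= FALSE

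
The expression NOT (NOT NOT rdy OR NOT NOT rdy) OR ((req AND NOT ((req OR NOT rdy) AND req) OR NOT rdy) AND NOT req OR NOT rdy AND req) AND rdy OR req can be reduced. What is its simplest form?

NOT (NOT NOT rdy OR NOT NOT rdy) OR ((req AND NOT ((req OR NOT rdy) AND req) OR NOT rdy) AND NOT req OR NOT rdy AND req) AND rdy OR req
= NOT rdy AND NOT rdy OR ((req AND NOT ((req OR NOT rdy) AND req) OR NOT rdy) AND NOT req OR NOT rdy AND req) AND rdy OR req   [De Morgan]
= NOT rdy AND NOT rdy OR ((req AND NOT req OR NOT rdy) AND NOT req OR NOT rdy AND req) AND rdy OR req   [absorption]
= NOT rdy AND NOT rdy OR (NOT rdy AND NOT req OR NOT rdy AND req) AND rdy OR req   [complement / identity]
= NOT rdy AND NOT rdy OR NOT rdy AND rdy OR req   [distribution]
= NOT rdy OR req   [distribution]

NOT rdy OR req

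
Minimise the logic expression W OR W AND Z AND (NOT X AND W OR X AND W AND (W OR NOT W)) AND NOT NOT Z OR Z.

W OR W AND Z AND (NOT X AND W OR X AND W AND (W OR NOT W)) AND NOT NOT Z OR Z
= W OR W AND Z AND (NOT X AND W OR X AND W) AND NOT NOT Z OR Z
= W OR W AND Z AND W AND NOT NOT Z OR Z
= W OR W AND Z AND W AND Z OR Z
= W OR W AND Z OR Z
= W OR Z

W OR Z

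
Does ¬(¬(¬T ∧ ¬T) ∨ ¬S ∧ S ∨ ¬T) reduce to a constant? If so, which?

¬(¬(¬T ∧ ¬T) ∨ ¬S ∧ S ∨ ¬T)
= ¬(¬(¬T ∧ ¬T) ∨ ¬T)   (complement / identity)
= ¬(¬¬T ∨ ¬T)   (idempotence)
= ¬T ∧ T   (De Morgan)
= False   (complement)

yes, False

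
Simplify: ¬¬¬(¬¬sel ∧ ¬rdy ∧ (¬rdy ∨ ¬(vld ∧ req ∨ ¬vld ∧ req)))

¬¬¬(¬¬sel ∧ ¬rdy ∧ (¬rdy ∨ ¬(vld ∧ req ∨ ¬vld ∧ req)))
= ¬¬¬(¬¬sel ∧ ¬rdy ∧ (¬rdy ∨ ¬req))   [distribution]
= ¬¬¬(¬¬sel ∧ ¬rdy)   [absorption]
= ¬¬(¬sel ∨ rdy)   [De Morgan]
= ¬sel ∨ rdy   [double negation]

¬sel ∨ rdy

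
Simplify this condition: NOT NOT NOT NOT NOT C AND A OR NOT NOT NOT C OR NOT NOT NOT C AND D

NOT C

NOT NOT NOT NOT NOT C AND A OR NOT NOT NOT C OR NOT NOT NOT C AND D
= NOT NOT NOT C AND A OR NOT NOT NOT C OR NOT NOT NOT C AND D   — double negation
= NOT NOT NOT C OR NOT NOT NOT C AND D   — absorption
= NOT NOT NOT C   — absorption
= NOT C   — double negation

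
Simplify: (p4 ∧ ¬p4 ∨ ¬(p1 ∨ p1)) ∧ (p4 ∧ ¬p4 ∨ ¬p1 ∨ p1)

¬p1

(p4 ∧ ¬p4 ∨ ¬(p1 ∨ p1)) ∧ (p4 ∧ ¬p4 ∨ ¬p1 ∨ p1)
= (p4 ∧ ¬p4 ∨ ¬p1) ∧ (p4 ∧ ¬p4 ∨ ¬p1 ∨ p1)   [idempotence]
= p4 ∧ ¬p4 ∨ ¬p1   [absorption]
= ¬p1   [complement / identity]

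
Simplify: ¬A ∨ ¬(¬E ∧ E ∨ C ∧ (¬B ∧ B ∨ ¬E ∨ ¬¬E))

¬A ∨ ¬C

¬A ∨ ¬(¬E ∧ E ∨ C ∧ (¬B ∧ B ∨ ¬E ∨ ¬¬E))
= ¬A ∨ ¬(¬E ∧ E ∨ C ∧ (¬B ∧ B ∨ ¬E ∨ E))   (double negation)
= ¬A ∨ ¬(¬E ∧ E ∨ C ∧ (¬E ∨ E))   (complement / identity)
= ¬A ∨ ¬(C ∧ (¬E ∨ E))   (complement / identity)
= ¬A ∨ ¬C   (complement / identity)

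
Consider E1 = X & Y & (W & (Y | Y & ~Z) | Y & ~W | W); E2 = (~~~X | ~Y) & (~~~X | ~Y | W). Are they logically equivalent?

No

E1: X & Y & (W & (Y | Y & ~Z) | Y & ~W | W)
    = X & Y & (W & Y | Y & ~W | W)   (absorption)
    = X & Y & (Y | W)   (distribution)
    = X & Y   (absorption)
E2: (~~~X | ~Y) & (~~~X | ~Y | W)
    = ~~~X | ~Y   (absorption)
    = ~X | ~Y   (double negation)
These differ: at W=0, X=0, Y=0, Z=1, E1 = 0 but E2 = 1.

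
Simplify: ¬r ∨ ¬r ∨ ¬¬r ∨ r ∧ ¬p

¬r ∨ ¬r ∨ ¬¬r ∨ r ∧ ¬p
= ¬r ∨ ¬¬r ∨ r ∧ ¬p   — idempotence
= ¬r ∨ r ∨ r ∧ ¬p   — double negation
= ¬r ∨ r   — absorption
= True   — complement

True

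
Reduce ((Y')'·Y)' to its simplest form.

Y'

((Y')'·Y)'
= (Y·Y)'   (double negation)
= Y'   (idempotence)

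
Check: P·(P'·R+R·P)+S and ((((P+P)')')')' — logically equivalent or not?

No

E1: P·(P'·R+R·P)+S
    = P·R+S   [distribution]
E2: ((((P+P)')')')'
    = ((P+P)')'   [double negation]
    = P+P   [double negation]
    = P   [idempotence]
These differ: at P=0, R=0, S=1, E1 = 1 but E2 = 0.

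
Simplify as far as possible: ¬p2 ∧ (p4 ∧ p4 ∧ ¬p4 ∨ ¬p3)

¬p2 ∧ (p4 ∧ p4 ∧ ¬p4 ∨ ¬p3)
= ¬p2 ∧ (p4 ∧ ¬p4 ∨ ¬p3)   — idempotence
= ¬p2 ∧ ¬p3   — complement / identity

¬p2 ∧ ¬p3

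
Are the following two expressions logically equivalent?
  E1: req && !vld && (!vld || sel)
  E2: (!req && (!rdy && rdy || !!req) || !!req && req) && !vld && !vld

Yes

E1: req && !vld && (!vld || sel)
    = req && !vld   — absorption
E2: (!req && (!rdy && rdy || !!req) || !!req && req) && !vld && !vld
    = (!req && !!req || !!req && req) && !vld && !vld   — complement / identity
    = !!req && !vld && !vld   — distribution
    = req && !vld && !vld   — double negation
    = req && !vld   — idempotence
Both reduce to req && !vld, so they are equivalent.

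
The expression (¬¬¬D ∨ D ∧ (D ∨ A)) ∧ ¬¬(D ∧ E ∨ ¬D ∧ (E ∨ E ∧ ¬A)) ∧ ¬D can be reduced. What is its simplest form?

(¬¬¬D ∨ D ∧ (D ∨ A)) ∧ ¬¬(D ∧ E ∨ ¬D ∧ (E ∨ E ∧ ¬A)) ∧ ¬D
= (¬¬¬D ∨ D ∧ (D ∨ A)) ∧ ¬¬(D ∧ E ∨ ¬D ∧ E) ∧ ¬D   (absorption)
= (¬¬¬D ∨ D) ∧ ¬¬(D ∧ E ∨ ¬D ∧ E) ∧ ¬D   (absorption)
= (¬D ∨ D) ∧ ¬¬(D ∧ E ∨ ¬D ∧ E) ∧ ¬D   (double negation)
= (¬D ∨ D) ∧ (D ∧ E ∨ ¬D ∧ E) ∧ ¬D   (double negation)
= (D ∧ E ∨ ¬D ∧ E) ∧ ¬D   (complement / identity)
= E ∧ ¬D   (distribution)

E ∧ ¬D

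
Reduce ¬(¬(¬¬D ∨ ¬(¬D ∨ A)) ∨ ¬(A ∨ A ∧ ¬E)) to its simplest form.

¬(¬(¬¬D ∨ ¬(¬D ∨ A)) ∨ ¬(A ∨ A ∧ ¬E))
= ¬(¬(¬¬D ∨ ¬(¬D ∨ A)) ∨ ¬A)   (absorption)
= ¬(¬D ∧ (¬D ∨ A) ∨ ¬A)   (De Morgan)
= ¬(¬D ∨ ¬A)   (absorption)
= D ∧ A   (De Morgan)

D ∧ A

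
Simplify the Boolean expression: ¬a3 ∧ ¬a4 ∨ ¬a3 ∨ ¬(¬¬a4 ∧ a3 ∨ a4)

¬a3 ∧ ¬a4 ∨ ¬a3 ∨ ¬(¬¬a4 ∧ a3 ∨ a4)
= ¬a3 ∨ ¬(¬¬a4 ∧ a3 ∨ a4)   — absorption
= ¬a3 ∨ ¬(a4 ∧ a3 ∨ a4)   — double negation
= ¬a3 ∨ ¬a4   — absorption

¬a3 ∨ ¬a4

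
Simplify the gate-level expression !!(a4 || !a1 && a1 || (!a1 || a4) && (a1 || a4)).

!!(a4 || !a1 && a1 || (!a1 || a4) && (a1 || a4))
= !!(a4 || !a1 && a1 || a4 || !a1 && a1)   [distribution]
= !!(a4 || !a1 && a1)   [idempotence]
= a4 || !a1 && a1   [double negation]
= a4   [complement / identity]

a4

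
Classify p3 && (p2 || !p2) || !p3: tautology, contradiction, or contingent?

tautology

p3 && (p2 || !p2) || !p3
= p3 || !p3   (complement / identity)
= true   (complement)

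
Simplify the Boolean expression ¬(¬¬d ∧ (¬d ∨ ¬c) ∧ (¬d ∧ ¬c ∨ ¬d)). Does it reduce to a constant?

¬(¬¬d ∧ (¬d ∨ ¬c) ∧ (¬d ∧ ¬c ∨ ¬d))
= ¬(¬¬d ∧ (¬d ∨ ¬c) ∧ ¬d)   [absorption]
= ¬(¬¬d ∧ ¬d)   [absorption]
= ¬d ∨ d   [De Morgan]
= True   [complement]

True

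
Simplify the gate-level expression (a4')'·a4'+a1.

a1

(a4')'·a4'+a1
= a4·a4'+a1   — double negation
= a1   — complement / identity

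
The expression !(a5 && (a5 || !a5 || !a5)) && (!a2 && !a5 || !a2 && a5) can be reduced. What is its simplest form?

!(a5 && (a5 || !a5 || !a5)) && (!a2 && !a5 || !a2 && a5)
= !(a5 && (a5 || !a5)) && (!a2 && !a5 || !a2 && a5)   [idempotence]
= !(a5 && (a5 || !a5)) && !a2   [distribution]
= !a5 && !a2   [complement / identity]

!a5 && !a2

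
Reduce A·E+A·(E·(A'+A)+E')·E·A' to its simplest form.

A·E

A·E+A·(E·(A'+A)+E')·E·A'
= A·E+A·(E+E')·E·A'
= A·E+A·E·A'
= A·E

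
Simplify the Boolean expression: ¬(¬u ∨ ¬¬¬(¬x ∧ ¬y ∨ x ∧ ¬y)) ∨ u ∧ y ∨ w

u ∨ w

¬(¬u ∨ ¬¬¬(¬x ∧ ¬y ∨ x ∧ ¬y)) ∨ u ∧ y ∨ w
= u ∧ ¬¬(¬x ∧ ¬y ∨ x ∧ ¬y) ∨ u ∧ y ∨ w   (De Morgan)
= u ∧ ¬¬¬y ∨ u ∧ y ∨ w   (distribution)
= u ∧ ¬y ∨ u ∧ y ∨ w   (double negation)
= u ∨ w   (distribution)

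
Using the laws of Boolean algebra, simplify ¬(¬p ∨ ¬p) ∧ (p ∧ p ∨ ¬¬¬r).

p

¬(¬p ∨ ¬p) ∧ (p ∧ p ∨ ¬¬¬r)
= ¬(¬p ∨ ¬p) ∧ (p ∧ p ∨ ¬r)
= p ∧ p ∧ (p ∧ p ∨ ¬r)
= p ∧ p
= p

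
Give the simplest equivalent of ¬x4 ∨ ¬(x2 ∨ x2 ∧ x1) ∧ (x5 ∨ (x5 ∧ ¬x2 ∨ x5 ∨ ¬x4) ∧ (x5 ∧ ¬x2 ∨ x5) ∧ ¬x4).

¬x4 ∨ ¬(x2 ∨ x2 ∧ x1) ∧ (x5 ∨ (x5 ∧ ¬x2 ∨ x5 ∨ ¬x4) ∧ (x5 ∧ ¬x2 ∨ x5) ∧ ¬x4)
= ¬x4 ∨ ¬(x2 ∨ x2 ∧ x1) ∧ (x5 ∨ (x5 ∧ ¬x2 ∨ x5) ∧ ¬x4)   — absorption
= ¬x4 ∨ ¬(x2 ∨ x2 ∧ x1) ∧ (x5 ∨ x5 ∧ ¬x4)   — absorption
= ¬x4 ∨ ¬(x2 ∨ x2 ∧ x1) ∧ x5   — absorption
= ¬x4 ∨ ¬x2 ∧ x5   — absorption

¬x4 ∨ ¬x2 ∧ x5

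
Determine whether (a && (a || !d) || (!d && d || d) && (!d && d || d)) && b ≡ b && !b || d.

E1: (a && (a || !d) || (!d && d || d) && (!d && d || d)) && b
    = (a && (a || !d) || d && d || !d && d) && b   [distribution]
    = (a && (a || !d) || d) && b   [distribution]
    = (a || d) && b   [absorption]
E2: b && !b || d
    = d   [complement / identity]
These differ: at a=0, b=0, d=1, E1 = 0 but E2 = 1.

No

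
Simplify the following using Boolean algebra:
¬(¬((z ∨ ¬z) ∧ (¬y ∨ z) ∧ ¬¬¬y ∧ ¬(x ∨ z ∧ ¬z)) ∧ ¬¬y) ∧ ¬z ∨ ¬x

¬y ∧ ¬z ∨ ¬x

¬(¬((z ∨ ¬z) ∧ (¬y ∨ z) ∧ ¬¬¬y ∧ ¬(x ∨ z ∧ ¬z)) ∧ ¬¬y) ∧ ¬z ∨ ¬x
= ((z ∨ ¬z) ∧ (¬y ∨ z) ∧ ¬¬¬y ∧ ¬(x ∨ z ∧ ¬z) ∨ ¬y) ∧ ¬z ∨ ¬x   — De Morgan
= ((¬y ∨ z) ∧ ¬¬¬y ∧ ¬(x ∨ z ∧ ¬z) ∨ ¬y) ∧ ¬z ∨ ¬x   — complement / identity
= ((¬y ∨ z) ∧ ¬y ∧ ¬(x ∨ z ∧ ¬z) ∨ ¬y) ∧ ¬z ∨ ¬x   — double negation
= (¬y ∧ ¬(x ∨ z ∧ ¬z) ∨ ¬y) ∧ ¬z ∨ ¬x   — absorption
= (¬y ∧ ¬x ∨ ¬y) ∧ ¬z ∨ ¬x   — complement / identity
= ¬y ∧ ¬z ∨ ¬x   — absorption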